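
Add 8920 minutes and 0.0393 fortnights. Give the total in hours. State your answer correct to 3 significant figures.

162 h

8920 min = 148.667 h and 0.0393 fortnight = 13.2048 h.
148.667 + 13.2048 ≈ 162 h.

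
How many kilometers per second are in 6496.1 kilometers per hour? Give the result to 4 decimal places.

1.8045 km/s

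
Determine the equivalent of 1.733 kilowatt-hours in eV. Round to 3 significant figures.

1 kilowatt-hour = 2.24694e+25 electronvolts.
1.733 × 2.24694e+25 ≈ 3.89e+25 eV.

3.89e+25 eV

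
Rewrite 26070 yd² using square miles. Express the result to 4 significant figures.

0.008416 mi²

1 square yard = 3.22831e-7 mi².
So 26070 × 3.22831e-7 ≈ 0.008416 mi².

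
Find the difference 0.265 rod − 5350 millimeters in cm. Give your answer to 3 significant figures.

0.265 rod = 133.274 cm and 5350 mm = 535.000 cm.
133.274 − 535.000 ≈ -402 cm.

-402 centimeters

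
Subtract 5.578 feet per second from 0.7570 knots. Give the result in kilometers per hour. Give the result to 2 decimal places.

0.7570 kn = 1.40196 km/h and 5.578 ft/s = 6.12063 km/h.
1.40196 − 6.12063 ≈ -4.72 km/h.

-4.72 km/h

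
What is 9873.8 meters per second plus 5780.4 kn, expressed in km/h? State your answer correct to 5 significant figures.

9873.8 m/s = 35545.7 km/h and 5780.4 kn = 10705.3 km/h.
35545.7 + 10705.3 ≈ 46251 km/h.

46251 km/h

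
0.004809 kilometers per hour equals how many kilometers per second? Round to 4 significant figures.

1 km/h = 0.000277778 kilometers per second.
Then 0.004809 × 0.000277778 ≈ 1.336 × 10^-6 km/s.

1.336 × 10^-6 km/s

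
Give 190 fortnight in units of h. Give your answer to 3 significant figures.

1 fortnight = 336.000 h.
190 × 336.000 ≈ 63800 h.

63800 hours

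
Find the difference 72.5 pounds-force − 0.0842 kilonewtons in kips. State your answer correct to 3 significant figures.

72.5 lbf = 0.0725000 kip and 0.0842 kN = 0.0189289 kip.
0.0725000 − 0.0189289 ≈ 0.0536 kip.

0.0536 kip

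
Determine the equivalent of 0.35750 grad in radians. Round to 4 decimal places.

0.0056 radians

1 grad = 0.0157080 radians.
0.35750 × 0.0157080 ≈ 0.0056 rad.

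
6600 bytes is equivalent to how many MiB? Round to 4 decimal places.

0.0063 mebibytes

1 B = 9.53674e-7 mebibytes.
6600 × 9.53674e-7 ≈ 0.0063 MiB.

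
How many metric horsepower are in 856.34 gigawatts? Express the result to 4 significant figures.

1.164e+9 PS

1 gigawatt = 1.35962e+6 metric horsepower.
So 856.34 × 1.35962e+6 ≈ 1.164e+9 PS.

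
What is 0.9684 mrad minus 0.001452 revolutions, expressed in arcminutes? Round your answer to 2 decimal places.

-28.03 arcmin

0.9684 mrad = 3.32911 arcmin and 0.001452 rev = 31.3632 arcmin.
3.32911 − 31.3632 ≈ -28.03 arcmin.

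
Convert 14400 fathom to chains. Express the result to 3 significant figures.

1 fathom = 0.0909091 chain.
So 14400 × 0.0909091 ≈ 1310 chain.

1310 chain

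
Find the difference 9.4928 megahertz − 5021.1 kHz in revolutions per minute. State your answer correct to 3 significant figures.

9.4928 MHz = 5.69568e+8 rpm and 5021.1 kHz = 3.01266e+8 rpm.
5.69568e+8 − 3.01266e+8 ≈ 2.68e+8 rpm.

2.68e+8 rpm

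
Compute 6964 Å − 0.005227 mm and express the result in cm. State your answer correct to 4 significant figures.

-0.0004531 centimeters

6964 Å = 6.96400 × 10^-5 cm and 0.005227 mm = 0.000522700 cm.
6.96400 × 10^-5 − 0.000522700 ≈ -0.0004531 cm.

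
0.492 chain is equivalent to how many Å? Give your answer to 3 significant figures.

9.90e+10 angstroms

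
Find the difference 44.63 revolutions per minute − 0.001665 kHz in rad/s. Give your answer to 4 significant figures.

44.63 rpm = 4.67364 rad/s and 0.001665 kHz = 10.4615 rad/s.
4.67364 − 10.4615 ≈ -5.788 rad/s.

-5.788 radians per second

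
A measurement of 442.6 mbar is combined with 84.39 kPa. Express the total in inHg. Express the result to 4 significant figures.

442.6 mbar = 13.0700 inHg and 84.39 kPa = 24.9204 inHg.
13.0700 + 24.9204 ≈ 37.99 inHg.

37.99 inHg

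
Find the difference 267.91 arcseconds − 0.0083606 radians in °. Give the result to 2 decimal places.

-0.40 °

267.91 arcsec = 0.0744194 ° and 0.0083606 rad = 0.479027 °.
0.0744194 − 0.479027 ≈ -0.40 °.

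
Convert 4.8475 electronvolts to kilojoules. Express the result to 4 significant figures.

1 electronvolt = 1.60218 × 10^-22 kJ.
So 4.8475 × 1.60218 × 10^-22 ≈ 7.767 × 10^-22 kJ.

7.767 × 10^-22 kJ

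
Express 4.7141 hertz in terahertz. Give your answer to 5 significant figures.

1 hertz = 1.00000e-12 terahertz.
So 4.7141 × 1.00000e-12 ≈ 4.7141e-12 THz.

4.7141e-12 THz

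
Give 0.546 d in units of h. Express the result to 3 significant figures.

1 day = 24.0000 hours.
So 0.546 × 24.0000 ≈ 13.1 h.

13.1 h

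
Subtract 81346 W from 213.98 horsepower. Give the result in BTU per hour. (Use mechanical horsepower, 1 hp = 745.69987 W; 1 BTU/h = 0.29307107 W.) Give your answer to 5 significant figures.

266890 BTU/h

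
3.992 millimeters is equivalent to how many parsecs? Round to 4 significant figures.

1.294e-19 parsecs

1 mm = 3.24078e-20 parsecs.
Then 3.992 × 3.24078e-20 ≈ 1.294e-19 pc.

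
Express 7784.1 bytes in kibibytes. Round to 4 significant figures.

7.602 kibibytes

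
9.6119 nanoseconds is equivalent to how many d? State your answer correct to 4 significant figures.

1 ns = 1.15741 × 10^-14 d.
9.6119 × 1.15741 × 10^-14 ≈ 1.112 × 10^-13 d.

1.112 × 10^-13 days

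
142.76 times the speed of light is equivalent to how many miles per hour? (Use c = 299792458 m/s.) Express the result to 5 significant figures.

1 speed of light = 6.70617 × 10^8 mph.
Then 142.76 × 6.70617 × 10^8 ≈ 9.5737 × 10^10 mph.

9.5737 × 10^10 mph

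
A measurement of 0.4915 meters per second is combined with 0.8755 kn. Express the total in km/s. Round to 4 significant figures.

0.0009419 kilometers per second

0.4915 m/s = 0.000491500 km/s and 0.8755 kn = 0.000450396 km/s.
0.000491500 + 0.000450396 ≈ 0.0009419 km/s.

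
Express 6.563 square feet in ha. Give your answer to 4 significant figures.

6.097 × 10^-5 ha

1 square foot = 9.29030 × 10^-6 ha.
So 6.563 × 9.29030 × 10^-6 ≈ 6.097 × 10^-5 ha.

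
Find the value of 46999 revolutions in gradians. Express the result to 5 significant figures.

1.8800 × 10^7 grad

1 rev = 400.000 gradians.
So 46999 × 400.000 ≈ 1.8800 × 10^7 grad.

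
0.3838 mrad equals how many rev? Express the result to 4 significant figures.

1 mrad = 0.000159155 rev.
So 0.3838 × 0.000159155 ≈ 6.108 × 10^-5 rev.

6.108 × 10^-5 rev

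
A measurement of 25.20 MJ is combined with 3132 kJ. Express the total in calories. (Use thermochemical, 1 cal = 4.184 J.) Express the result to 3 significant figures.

6.77 × 10^6 calories

25.20 MJ = 6.02294 × 10^6 cal and 3132 kJ = 748566 cal.
6.02294 × 10^6 + 748566 ≈ 6.77 × 10^6 cal.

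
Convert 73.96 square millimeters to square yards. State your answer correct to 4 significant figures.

1 square millimeter = 1.19599 × 10^-6 square yards.
73.96 × 1.19599 × 10^-6 ≈ 8.846 × 10^-5 yd².

8.846 × 10^-5 yd²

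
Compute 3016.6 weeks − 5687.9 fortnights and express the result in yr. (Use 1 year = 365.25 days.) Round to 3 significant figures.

-160 years

3016.6 wk = 57.8130 yr and 5687.9 fortnight = 218.017 yr.
57.8130 − 218.017 ≈ -160 yr.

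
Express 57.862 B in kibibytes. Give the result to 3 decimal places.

0.057 KiB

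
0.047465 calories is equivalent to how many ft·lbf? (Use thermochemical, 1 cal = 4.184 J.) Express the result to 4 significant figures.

1 calorie = 3.08596 ft·lbf.
Then 0.047465 × 3.08596 ≈ 0.1465 ft·lbf.

0.1465 ft·lbf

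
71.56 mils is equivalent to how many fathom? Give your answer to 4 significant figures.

1 mil = 1.38889 × 10^-5 fathom.
So 71.56 × 1.38889 × 10^-5 ≈ 0.0009939 fathom.

0.0009939 fathom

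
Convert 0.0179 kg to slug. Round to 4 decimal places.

0.0012 slug

1 kg = 0.0685218 slug.
So 0.0179 × 0.0685218 ≈ 0.0012 slug.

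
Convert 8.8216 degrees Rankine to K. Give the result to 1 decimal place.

°R = K × 9/5.
Applying the formula gives 4.9 K.

4.9 K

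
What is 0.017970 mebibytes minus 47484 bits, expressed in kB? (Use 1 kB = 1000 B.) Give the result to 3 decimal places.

0.017970 MiB = 18.8429 kB and 47484 bit = 5.93550 kB.
18.8429 − 5.93550 ≈ 12.907 kB.

12.907 kB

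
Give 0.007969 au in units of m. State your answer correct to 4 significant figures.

1.192 × 10^9 m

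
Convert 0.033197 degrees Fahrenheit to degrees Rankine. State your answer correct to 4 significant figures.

°R = °F + 459.67.
Applying the formula gives 459.7 °R.

459.7 °R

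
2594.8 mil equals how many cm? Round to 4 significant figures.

6.591 centimeters

1 mil = 0.00254000 cm.
2594.8 × 0.00254000 ≈ 6.591 cm.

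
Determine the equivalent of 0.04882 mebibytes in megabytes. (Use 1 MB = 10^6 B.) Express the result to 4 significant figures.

1 MiB = 1.04858 megabytes.
0.04882 × 1.04858 ≈ 0.05119 MB.

0.05119 MB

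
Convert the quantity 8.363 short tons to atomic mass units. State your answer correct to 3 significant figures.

4.57e+30 u

1 short ton = 5.46319e+29 u.
So 8.363 × 5.46319e+29 ≈ 4.57e+30 u.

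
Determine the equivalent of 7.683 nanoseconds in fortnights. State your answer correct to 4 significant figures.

6.352e-15 fortnight

1 nanosecond = 8.26720e-16 fortnights.
Then 7.683 × 8.26720e-16 ≈ 6.352e-15 fortnight.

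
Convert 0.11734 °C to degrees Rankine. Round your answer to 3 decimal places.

491.881 °R

°R = (°C + 273.15) × 9/5.
Applying the formula gives 491.881 °R.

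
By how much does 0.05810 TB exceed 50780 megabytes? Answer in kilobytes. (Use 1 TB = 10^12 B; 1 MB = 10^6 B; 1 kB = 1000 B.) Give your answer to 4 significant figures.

0.05810 TB = 5.81000 × 10^7 kB and 50780 MB = 5.07800 × 10^7 kB.
5.81000 × 10^7 − 5.07800 × 10^7 ≈ 7.320 × 10^6 kB.

7.320 × 10^6 kB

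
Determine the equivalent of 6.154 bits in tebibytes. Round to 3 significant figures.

7.00e-13 TiB

1 bit = 1.13687e-13 tebibytes.
6.154 × 1.13687e-13 ≈ 7.00e-13 TiB.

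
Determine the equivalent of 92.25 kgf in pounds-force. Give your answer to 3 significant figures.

203 lbf

1 kgf = 2.20462 pounds-force.
92.25 × 2.20462 ≈ 203 lbf.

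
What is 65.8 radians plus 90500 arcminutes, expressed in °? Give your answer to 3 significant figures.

5280 degrees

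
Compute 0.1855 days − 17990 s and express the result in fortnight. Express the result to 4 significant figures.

0.1855 d = 0.0132500 fortnight and 17990 s = 0.0148727 fortnight.
0.0132500 − 0.0148727 ≈ -0.001623 fortnight.

-0.001623 fortnights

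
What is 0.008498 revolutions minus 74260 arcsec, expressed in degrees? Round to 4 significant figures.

-17.57 degrees

0.008498 rev = 3.05928 ° and 74260 arcsec = 20.6278 °.
3.05928 − 20.6278 ≈ -17.57 °.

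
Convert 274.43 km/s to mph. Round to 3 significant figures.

1 km/s = 2236.94 miles per hour.
274.43 × 2236.94 ≈ 614000 mph.

614000 mph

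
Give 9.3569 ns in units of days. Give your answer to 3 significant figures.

1 ns = 1.15741 × 10^-14 d.
Thus 9.3569 × 1.15741 × 10^-14 ≈ 1.08 × 10^-13 d.

1.08 × 10^-13 d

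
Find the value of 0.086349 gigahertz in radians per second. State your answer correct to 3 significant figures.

5.43e+8 rad/s

1 GHz = 6.28319e+9 rad/s.
Thus 0.086349 × 6.28319e+9 ≈ 5.43e+8 rad/s.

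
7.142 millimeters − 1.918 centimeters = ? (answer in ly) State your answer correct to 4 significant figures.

7.142 mm = 7.54910 × 10^-19 ly and 1.918 cm = 2.02733 × 10^-18 ly.
7.54910 × 10^-19 − 2.02733 × 10^-18 ≈ -1.272 × 10^-18 ly.

-1.272 × 10^-18 light-years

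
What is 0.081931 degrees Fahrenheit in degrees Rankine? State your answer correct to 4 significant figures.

459.8 degrees Rankine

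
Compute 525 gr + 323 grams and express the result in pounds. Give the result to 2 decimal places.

525 gr = 0.0750000 lb and 323 g = 0.712093 lb.
0.0750000 + 0.712093 ≈ 0.79 lb.

0.79 lb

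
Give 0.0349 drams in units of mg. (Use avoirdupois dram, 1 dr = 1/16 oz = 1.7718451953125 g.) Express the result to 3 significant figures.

61.8 milligrams

1 dr = 1771.85 mg.
Then 0.0349 × 1771.85 ≈ 61.8 mg.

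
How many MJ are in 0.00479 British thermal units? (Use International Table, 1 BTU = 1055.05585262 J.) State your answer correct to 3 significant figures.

5.05e-6 megajoules

1 British thermal unit = 0.00105506 MJ.
Then 0.00479 × 0.00105506 ≈ 5.05e-6 MJ.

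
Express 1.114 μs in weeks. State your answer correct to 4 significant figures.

1.842e-12 wk

1 μs = 1.65344e-12 weeks.
1.114 × 1.65344e-12 ≈ 1.842e-12 wk.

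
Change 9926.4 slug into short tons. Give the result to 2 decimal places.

1 slug = 0.0160870 short ton.
So 9926.4 × 0.0160870 ≈ 159.69 short ton.

159.69 short ton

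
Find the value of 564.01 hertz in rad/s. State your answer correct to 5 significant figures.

3543.8 rad/s

1 Hz = 6.28319 radians per second.
Thus 564.01 × 6.28319 ≈ 3543.8 rad/s.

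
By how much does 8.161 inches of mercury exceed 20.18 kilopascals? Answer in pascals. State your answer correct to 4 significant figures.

8.161 inHg = 27636.3 Pa and 20.18 kPa = 20180.0 Pa.
27636.3 − 20180.0 ≈ 7456 Pa.

7456 Pa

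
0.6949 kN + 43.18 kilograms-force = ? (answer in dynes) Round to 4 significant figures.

1.118 × 10^8 dynes

0.6949 kN = 6.94900 × 10^7 dyn and 43.18 kgf = 4.23451 × 10^7 dyn.
6.94900 × 10^7 + 4.23451 × 10^7 ≈ 1.118 × 10^8 dyn.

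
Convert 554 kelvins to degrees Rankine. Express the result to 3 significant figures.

997 degrees Rankine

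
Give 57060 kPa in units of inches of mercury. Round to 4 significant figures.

16850 inHg

1 kPa = 0.295300 inches of mercury.
So 57060 × 0.295300 ≈ 16850 inHg.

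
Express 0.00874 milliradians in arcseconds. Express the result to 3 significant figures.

1.80 arcseconds

1 mrad = 206.265 arcseconds.
So 0.00874 × 206.265 ≈ 1.80 arcsec.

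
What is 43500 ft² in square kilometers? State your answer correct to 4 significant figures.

0.004041 km²

1 square foot = 9.29030 × 10^-8 square kilometers.
43500 × 9.29030 × 10^-8 ≈ 0.004041 km².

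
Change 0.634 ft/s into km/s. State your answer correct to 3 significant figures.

1 foot per second = 0.000304800 km/s.
0.634 × 0.000304800 ≈ 0.000193 km/s.

0.000193 km/s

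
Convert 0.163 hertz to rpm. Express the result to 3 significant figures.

1 Hz = 60.0000 rpm.
0.163 × 60.0000 ≈ 9.78 rpm.

9.78 revolutions per minute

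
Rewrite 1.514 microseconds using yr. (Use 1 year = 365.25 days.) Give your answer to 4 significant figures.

4.798e-14 yr

1 μs = 3.16881e-14 yr.
So 1.514 × 3.16881e-14 ≈ 4.798e-14 yr.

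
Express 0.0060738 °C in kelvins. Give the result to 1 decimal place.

273.2 kelvins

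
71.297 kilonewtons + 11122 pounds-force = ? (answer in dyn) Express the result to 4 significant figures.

71.297 kN = 7.12970e+9 dyn and 11122 lbf = 4.94731e+9 dyn.
7.12970e+9 + 4.94731e+9 ≈ 1.208e+10 dyn.

1.208e+10 dynes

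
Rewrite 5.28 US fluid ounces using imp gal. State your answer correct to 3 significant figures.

0.0343 imp gal

1 US fluid ounce = 0.00650527 imp gal.
Thus 5.28 × 0.00650527 ≈ 0.0343 imp gal.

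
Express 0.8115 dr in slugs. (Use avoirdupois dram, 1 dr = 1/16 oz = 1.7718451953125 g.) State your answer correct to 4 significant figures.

1 dr = 0.000121410 slugs.
So 0.8115 × 0.000121410 ≈ 9.852e-5 slug.

9.852e-5 slugs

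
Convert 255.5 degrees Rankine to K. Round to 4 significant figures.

°R = K × 9/5.
Applying the formula gives 141.9 K.

141.9 kelvins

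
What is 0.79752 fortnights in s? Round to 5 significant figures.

964680 s

1 fortnight = 1.20960e+6 seconds.
Thus 0.79752 × 1.20960e+6 ≈ 964680 s.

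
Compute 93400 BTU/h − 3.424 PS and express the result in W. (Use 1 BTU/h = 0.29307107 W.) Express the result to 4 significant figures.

93400 BTU/h = 27372.8 W and 3.424 PS = 2518.35 W.
27372.8 − 2518.35 ≈ 24850 W.

24850 watts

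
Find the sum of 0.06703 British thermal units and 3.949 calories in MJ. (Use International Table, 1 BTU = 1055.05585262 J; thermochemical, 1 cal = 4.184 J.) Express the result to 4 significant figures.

0.06703 BTU = 7.07204 × 10^-5 MJ and 3.949 cal = 1.65226 × 10^-5 MJ.
7.07204 × 10^-5 + 1.65226 × 10^-5 ≈ 8.724 × 10^-5 MJ.

8.724 × 10^-5 MJ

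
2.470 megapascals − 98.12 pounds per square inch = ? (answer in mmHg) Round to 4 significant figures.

13450 mmHg

2.470 MPa = 18526.5 mmHg and 98.12 psi = 5074.27 mmHg.
18526.5 − 5074.27 ≈ 13450 mmHg.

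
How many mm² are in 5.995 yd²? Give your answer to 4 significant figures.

5.013e+6 mm²

1 square yard = 836127 mm².
Then 5.995 × 836127 ≈ 5.013e+6 mm².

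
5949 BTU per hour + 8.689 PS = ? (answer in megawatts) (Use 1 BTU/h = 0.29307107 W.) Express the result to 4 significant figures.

0.008134 megawatts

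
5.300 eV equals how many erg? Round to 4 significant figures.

1 electronvolt = 1.60218 × 10^-12 erg.
Thus 5.300 × 1.60218 × 10^-12 ≈ 8.492 × 10^-12 erg.

8.492 × 10^-12 ergs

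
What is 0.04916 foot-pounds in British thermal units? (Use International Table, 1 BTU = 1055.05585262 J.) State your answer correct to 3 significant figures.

1 foot-pound = 0.00128507 BTU.
Thus 0.04916 × 0.00128507 ≈ 6.32e-5 BTU.

6.32e-5 BTU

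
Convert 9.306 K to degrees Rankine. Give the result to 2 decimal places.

°R = K × 9/5.
Applying the formula gives 16.75 °R.

16.75 °R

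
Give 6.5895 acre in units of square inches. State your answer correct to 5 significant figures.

1 acre = 6.27264e+6 in².
So 6.5895 × 6.27264e+6 ≈ 4.1334e+7 in².

4.1334e+7 square inches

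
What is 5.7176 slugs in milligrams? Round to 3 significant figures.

1 slug = 1.45939e+7 milligrams.
So 5.7176 × 1.45939e+7 ≈ 8.34e+7 mg.

8.34e+7 mg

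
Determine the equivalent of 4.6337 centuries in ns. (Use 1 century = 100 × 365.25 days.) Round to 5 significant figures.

1 century = 3.15576 × 10^18 nanoseconds.
Then 4.6337 × 3.15576 × 10^18 ≈ 1.4623 × 10^19 ns.

1.4623 × 10^19 nanoseconds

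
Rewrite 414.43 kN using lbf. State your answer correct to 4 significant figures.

93170 pounds-force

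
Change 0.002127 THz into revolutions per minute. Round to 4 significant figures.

1 terahertz = 6.00000 × 10^13 rpm.
Then 0.002127 × 6.00000 × 10^13 ≈ 1.276 × 10^11 rpm.

1.276 × 10^11 revolutions per minute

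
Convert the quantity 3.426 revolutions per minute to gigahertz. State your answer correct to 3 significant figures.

5.71e-11 GHz

1 revolution per minute = 1.66667e-11 GHz.
Thus 3.426 × 1.66667e-11 ≈ 5.71e-11 GHz.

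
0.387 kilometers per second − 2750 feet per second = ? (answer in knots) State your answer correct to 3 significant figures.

0.387 km/s = 752.268 kn and 2750 ft/s = 1629.33 kn.
752.268 − 1629.33 ≈ -877 kn.

-877 knots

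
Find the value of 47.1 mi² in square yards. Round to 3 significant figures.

1 mi² = 3.09760e+6 square yards.
Then 47.1 × 3.09760e+6 ≈ 1.46e+8 yd².

1.46e+8 yd²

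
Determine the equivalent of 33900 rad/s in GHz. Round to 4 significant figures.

5.395 × 10^-6 GHz

1 radian per second = 1.59155 × 10^-10 gigahertz.
So 33900 × 1.59155 × 10^-10 ≈ 5.395 × 10^-6 GHz.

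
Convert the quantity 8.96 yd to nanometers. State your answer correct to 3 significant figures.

8.19 × 10^9 nanometers

1 yard = 9.14400 × 10^8 nm.
So 8.96 × 9.14400 × 10^8 ≈ 8.19 × 10^9 nm.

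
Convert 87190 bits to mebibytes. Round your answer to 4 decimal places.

0.0104 mebibytes

1 bit = 1.19209e-7 mebibytes.
87190 × 1.19209e-7 ≈ 0.0104 MiB.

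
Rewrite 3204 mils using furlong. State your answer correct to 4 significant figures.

0.0004045 furlongs

1 mil = 1.26263e-7 furlongs.
Thus 3204 × 1.26263e-7 ≈ 0.0004045 furlong.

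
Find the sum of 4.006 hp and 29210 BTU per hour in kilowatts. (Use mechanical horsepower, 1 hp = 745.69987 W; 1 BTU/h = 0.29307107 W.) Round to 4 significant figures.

4.006 hp = 2.98727 kW and 29210 BTU/h = 8.56061 kW.
2.98727 + 8.56061 ≈ 11.55 kW.

11.55 kW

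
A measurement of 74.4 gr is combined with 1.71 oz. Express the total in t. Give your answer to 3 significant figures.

74.4 gr = 4.82104 × 10^-6 t and 1.71 oz = 4.84777 × 10^-5 t.
4.82104 × 10^-6 + 4.84777 × 10^-5 ≈ 5.33 × 10^-5 t.

5.33 × 10^-5 t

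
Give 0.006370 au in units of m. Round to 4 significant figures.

9.529 × 10^8 m

1 astronomical unit = 1.49598 × 10^11 meters.
So 0.006370 × 1.49598 × 10^11 ≈ 9.529 × 10^8 m.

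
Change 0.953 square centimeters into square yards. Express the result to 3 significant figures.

0.000114 square yards

1 cm² = 0.000119599 yd².
0.953 × 0.000119599 ≈ 0.000114 yd².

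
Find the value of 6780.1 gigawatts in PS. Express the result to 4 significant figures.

9.218 × 10^9 PS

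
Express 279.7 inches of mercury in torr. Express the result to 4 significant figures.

7104 torr

1 inch of mercury = 25.4000 torr.
Then 279.7 × 25.4000 ≈ 7104 torr.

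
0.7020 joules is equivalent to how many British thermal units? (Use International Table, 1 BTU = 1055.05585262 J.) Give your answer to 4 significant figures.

0.0006654 BTU

1 joule = 0.000947817 British thermal units.
Thus 0.7020 × 0.000947817 ≈ 0.0006654 BTU.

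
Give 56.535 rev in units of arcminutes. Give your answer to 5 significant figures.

1.2212e+6 arcminutes

1 rev = 21600.0 arcmin.
So 56.535 × 21600.0 ≈ 1.2212e+6 arcmin.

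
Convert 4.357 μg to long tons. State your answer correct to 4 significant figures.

1 μg = 9.84207 × 10^-13 long tons.
Then 4.357 × 9.84207 × 10^-13 ≈ 4.288 × 10^-12 long ton.

4.288 × 10^-12 long ton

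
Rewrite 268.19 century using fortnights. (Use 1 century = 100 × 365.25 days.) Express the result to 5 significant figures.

699690 fortnight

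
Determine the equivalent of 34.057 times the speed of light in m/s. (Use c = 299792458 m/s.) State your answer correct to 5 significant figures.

1 speed of light = 2.99792 × 10^8 m/s.
So 34.057 × 2.99792 × 10^8 ≈ 1.0210 × 10^10 m/s.

1.0210 × 10^10 m/s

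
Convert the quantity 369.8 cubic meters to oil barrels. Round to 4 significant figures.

2326 oil barrels

1 m³ = 6.28981 bbl.
Then 369.8 × 6.28981 ≈ 2326 bbl.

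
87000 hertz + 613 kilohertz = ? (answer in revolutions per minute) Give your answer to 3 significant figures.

4.20 × 10^7 rpm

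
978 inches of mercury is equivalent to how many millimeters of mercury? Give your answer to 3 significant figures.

24800 mmHg

1 inHg = 25.4000 mmHg.
So 978 × 25.4000 ≈ 24800 mmHg.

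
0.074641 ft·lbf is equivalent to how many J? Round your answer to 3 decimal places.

0.101 J

1 ft·lbf = 1.35582 joules.
Then 0.074641 × 1.35582 ≈ 0.101 J.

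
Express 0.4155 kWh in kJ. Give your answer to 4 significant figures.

1 kWh = 3600.00 kilojoules.
So 0.4155 × 3600.00 ≈ 1496 kJ.

1496 kilojoules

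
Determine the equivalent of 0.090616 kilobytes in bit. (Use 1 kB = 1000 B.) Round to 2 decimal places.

1 kilobyte = 8000.00 bit.
Then 0.090616 × 8000.00 ≈ 724.93 bit.

724.93 bit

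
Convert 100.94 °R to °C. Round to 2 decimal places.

-217.07 °C

°R = (°C + 273.15) × 9/5.
Applying the formula gives -217.07 °C.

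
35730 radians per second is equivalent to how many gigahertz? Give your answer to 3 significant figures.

5.69e-6 GHz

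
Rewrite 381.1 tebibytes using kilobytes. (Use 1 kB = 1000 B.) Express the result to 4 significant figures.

1 tebibyte = 1.09951 × 10^9 kilobytes.
Then 381.1 × 1.09951 × 10^9 ≈ 4.190 × 10^11 kB.

4.190 × 10^11 kB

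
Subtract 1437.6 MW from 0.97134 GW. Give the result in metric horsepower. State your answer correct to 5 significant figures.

-633940 PS

0.97134 GW = 1.32065e+6 PS and 1437.6 MW = 1.95459e+6 PS.
1.32065e+6 − 1.95459e+6 ≈ -633940 PS.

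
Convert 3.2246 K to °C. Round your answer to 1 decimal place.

K = °C + 273.15.
Applying the formula gives -269.9 °C.

-269.9 degrees Celsius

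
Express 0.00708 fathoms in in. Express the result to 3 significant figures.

1 fathom = 72.0000 in.
So 0.00708 × 72.0000 ≈ 0.510 in.

0.510 in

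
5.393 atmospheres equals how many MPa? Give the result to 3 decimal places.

0.546 megapascals

1 atmosphere = 0.101325 MPa.
5.393 × 0.101325 ≈ 0.546 MPa.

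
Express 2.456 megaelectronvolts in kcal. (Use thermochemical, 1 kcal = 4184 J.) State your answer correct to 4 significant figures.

1 MeV = 3.82929e-17 kcal.
So 2.456 × 3.82929e-17 ≈ 9.405e-17 kcal.

9.405e-17 kcal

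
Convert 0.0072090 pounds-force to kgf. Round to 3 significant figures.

1 lbf = 0.453592 kgf.
Thus 0.0072090 × 0.453592 ≈ 0.00327 kgf.

0.00327 kgf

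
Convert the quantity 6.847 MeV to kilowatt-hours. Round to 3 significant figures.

3.05e-19 kWh

1 megaelectronvolt = 4.45049e-20 kWh.
6.847 × 4.45049e-20 ≈ 3.05e-19 kWh.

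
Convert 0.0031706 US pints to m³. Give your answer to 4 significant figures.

1.500 × 10^-6 m³

1 US pt = 0.000473176 m³.
Thus 0.0031706 × 0.000473176 ≈ 1.500 × 10^-6 m³.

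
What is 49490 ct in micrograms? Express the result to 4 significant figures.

1 ct = 200000 μg.
49490 × 200000 ≈ 9.898 × 10^9 μg.

9.898 × 10^9 micrograms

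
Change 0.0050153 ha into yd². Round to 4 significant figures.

1 hectare = 11959.9 square yards.
Then 0.0050153 × 11959.9 ≈ 59.98 yd².

59.98 square yards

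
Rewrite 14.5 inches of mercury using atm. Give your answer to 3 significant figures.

1 inHg = 0.0334211 atmospheres.
14.5 × 0.0334211 ≈ 0.485 atm.

0.485 atm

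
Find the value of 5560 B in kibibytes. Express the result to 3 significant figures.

5.43 KiB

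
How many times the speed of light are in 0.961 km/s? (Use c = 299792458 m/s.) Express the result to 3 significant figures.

1 kilometer per second = 3.33564e-6 times the speed of light.
0.961 × 3.33564e-6 ≈ 3.21e-6 c.

3.21e-6 times the speed of light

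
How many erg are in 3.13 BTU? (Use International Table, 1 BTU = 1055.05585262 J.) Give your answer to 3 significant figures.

1 BTU = 1.05506 × 10^10 erg.
So 3.13 × 1.05506 × 10^10 ≈ 3.30 × 10^10 erg.

3.30 × 10^10 ergs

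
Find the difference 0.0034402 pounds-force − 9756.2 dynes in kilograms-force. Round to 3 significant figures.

0.0034402 lbf = 0.00156045 kgf and 9756.2 dyn = 0.00994856 kgf.
0.00156045 − 0.00994856 ≈ -0.00839 kgf.

-0.00839 kgf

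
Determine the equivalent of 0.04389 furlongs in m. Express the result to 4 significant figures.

8.829 meters

1 furlong = 201.168 m.
Then 0.04389 × 201.168 ≈ 8.829 m.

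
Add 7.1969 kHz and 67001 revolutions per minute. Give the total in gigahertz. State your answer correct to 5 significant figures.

8.3136 × 10^-6 GHz

7.1969 kHz = 7.19690 × 10^-6 GHz and 67001 rpm = 1.11668 × 10^-6 GHz.
7.19690 × 10^-6 + 1.11668 × 10^-6 ≈ 8.3136 × 10^-6 GHz.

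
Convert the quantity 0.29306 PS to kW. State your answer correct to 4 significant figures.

0.2155 kW

1 PS = 0.735499 kW.
Thus 0.29306 × 0.735499 ≈ 0.2155 kW.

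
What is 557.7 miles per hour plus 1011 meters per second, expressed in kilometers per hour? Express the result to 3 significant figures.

4540 km/h

557.7 mph = 897.531 km/h and 1011 m/s = 3639.60 km/h.
897.531 + 3639.60 ≈ 4540 km/h.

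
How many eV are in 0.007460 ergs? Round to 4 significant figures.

4.656e+9 electronvolts

1 erg = 6.24151e+11 eV.
Thus 0.007460 × 6.24151e+11 ≈ 4.656e+9 eV.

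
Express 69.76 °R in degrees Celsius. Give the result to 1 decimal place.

-234.4 °C

°R = (°C + 273.15) × 9/5.
Applying the formula gives -234.4 °C.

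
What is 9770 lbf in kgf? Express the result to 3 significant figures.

4430 kgf

1 pound-force = 0.453592 kilograms-force.
Thus 9770 × 0.453592 ≈ 4430 kgf.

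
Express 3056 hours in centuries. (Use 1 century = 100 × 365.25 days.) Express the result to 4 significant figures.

0.003486 century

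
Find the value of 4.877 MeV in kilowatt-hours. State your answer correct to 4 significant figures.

2.171e-19 kWh

1 megaelectronvolt = 4.45049e-20 kWh.
4.877 × 4.45049e-20 ≈ 2.171e-19 kWh.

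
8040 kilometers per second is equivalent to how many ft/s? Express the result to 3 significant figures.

1 kilometer per second = 3280.84 ft/s.
8040 × 3280.84 ≈ 2.64e+7 ft/s.

2.64e+7 ft/s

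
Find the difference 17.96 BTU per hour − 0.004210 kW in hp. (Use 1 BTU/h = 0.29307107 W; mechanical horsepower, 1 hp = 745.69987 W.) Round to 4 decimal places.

0.0014 hp

17.96 BTU/h = 0.00705855 hp and 0.004210 kW = 0.00564570 hp.
0.00705855 − 0.00564570 ≈ 0.0014 hp.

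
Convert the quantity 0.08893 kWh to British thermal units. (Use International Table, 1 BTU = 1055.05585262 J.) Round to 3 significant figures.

303 BTU

1 kilowatt-hour = 3412.14 BTU.
Then 0.08893 × 3412.14 ≈ 303 BTU.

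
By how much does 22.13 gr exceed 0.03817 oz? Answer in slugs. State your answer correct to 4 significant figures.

2.411 × 10^-5 slugs

22.13 gr = 9.82602 × 10^-5 slug and 0.03817 oz = 7.41475 × 10^-5 slug.
9.82602 × 10^-5 − 7.41475 × 10^-5 ≈ 2.411 × 10^-5 slug.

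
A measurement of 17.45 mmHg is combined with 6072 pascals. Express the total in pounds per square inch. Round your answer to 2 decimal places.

17.45 mmHg = 0.337427 psi and 6072 Pa = 0.880669 psi.
0.337427 + 0.880669 ≈ 1.22 psi.

1.22 psi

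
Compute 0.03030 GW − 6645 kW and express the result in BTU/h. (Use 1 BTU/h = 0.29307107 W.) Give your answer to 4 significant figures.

0.03030 GW = 1.03388 × 10^8 BTU/h and 6645 kW = 2.26737 × 10^7 BTU/h.
1.03388 × 10^8 − 2.26737 × 10^7 ≈ 8.071 × 10^7 BTU/h.

8.071 × 10^7 BTU per hour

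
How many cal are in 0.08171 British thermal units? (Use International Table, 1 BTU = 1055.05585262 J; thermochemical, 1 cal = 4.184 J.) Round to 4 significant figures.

1 BTU = 252.164 calories.
Thus 0.08171 × 252.164 ≈ 20.60 cal.

20.60 calories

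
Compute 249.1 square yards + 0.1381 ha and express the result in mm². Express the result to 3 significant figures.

1.59e+9 mm²

249.1 yd² = 2.08279e+8 mm² and 0.1381 ha = 1.38100e+9 mm².
2.08279e+8 + 1.38100e+9 ≈ 1.59e+9 mm².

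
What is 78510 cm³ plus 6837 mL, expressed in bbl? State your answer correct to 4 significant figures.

78510 cm³ = 0.493813 bbl and 6837 mL = 0.0430034 bbl.
0.493813 + 0.0430034 ≈ 0.5368 bbl.

0.5368 bbl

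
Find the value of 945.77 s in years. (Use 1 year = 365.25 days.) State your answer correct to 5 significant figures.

2.9970e-5 years

1 second = 3.16881e-8 yr.
So 945.77 × 3.16881e-8 ≈ 2.9970e-5 yr.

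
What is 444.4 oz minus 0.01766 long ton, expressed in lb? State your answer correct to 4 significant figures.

444.4 oz = 27.7750 lb and 0.01766 long ton = 39.5584 lb.
27.7750 − 39.5584 ≈ -11.78 lb.

-11.78 lb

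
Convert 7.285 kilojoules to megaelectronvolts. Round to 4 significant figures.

1 kJ = 6.24151 × 10^15 megaelectronvolts.
Thus 7.285 × 6.24151 × 10^15 ≈ 4.547 × 10^16 MeV.

4.547 × 10^16 megaelectronvolts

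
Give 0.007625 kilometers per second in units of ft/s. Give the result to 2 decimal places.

25.02 ft/s

1 km/s = 3280.84 feet per second.
0.007625 × 3280.84 ≈ 25.02 ft/s.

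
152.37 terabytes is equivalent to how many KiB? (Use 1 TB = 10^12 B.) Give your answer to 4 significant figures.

1.488e+11 KiB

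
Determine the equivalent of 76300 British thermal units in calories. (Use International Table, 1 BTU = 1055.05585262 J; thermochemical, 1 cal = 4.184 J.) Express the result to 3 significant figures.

1 British thermal unit = 252.164 calories.
76300 × 252.164 ≈ 1.92e+7 cal.

1.92e+7 cal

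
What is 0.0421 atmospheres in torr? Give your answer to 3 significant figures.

1 atm = 760.000 torr.
Then 0.0421 × 760.000 ≈ 32.0 torr.

32.0 torr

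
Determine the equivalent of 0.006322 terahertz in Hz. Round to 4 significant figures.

6.322 × 10^9 hertz

1 terahertz = 1.00000 × 10^12 Hz.
0.006322 × 1.00000 × 10^12 ≈ 6.322 × 10^9 Hz.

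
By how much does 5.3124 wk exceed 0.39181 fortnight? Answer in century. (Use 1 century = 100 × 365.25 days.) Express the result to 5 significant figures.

5.3124 wk = 0.00101812 century and 0.39181 fortnight = 0.000150180 century.
0.00101812 − 0.000150180 ≈ 0.00086794 century.

0.00086794 century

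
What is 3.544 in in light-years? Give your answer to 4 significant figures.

9.515 × 10^-18 light-years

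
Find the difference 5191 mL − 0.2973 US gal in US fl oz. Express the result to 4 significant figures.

5191 mL = 175.529 US fl oz and 0.2973 US gal = 38.0544 US fl oz.
175.529 − 38.0544 ≈ 137.5 US fl oz.

137.5 US fl oz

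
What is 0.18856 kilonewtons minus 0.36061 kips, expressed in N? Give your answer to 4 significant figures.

-1416 newtons

0.18856 kN = 188.560 N and 0.36061 kip = 1604.07 N.
188.560 − 1604.07 ≈ -1416 N.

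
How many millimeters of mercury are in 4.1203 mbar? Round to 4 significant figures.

1 millibar = 0.750062 mmHg.
4.1203 × 0.750062 ≈ 3.090 mmHg.

3.090 mmHg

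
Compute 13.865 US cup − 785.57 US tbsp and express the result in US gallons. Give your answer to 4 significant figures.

13.865 US cup = 0.8665625 US gal and 785.57 US tbsp = 3.068633 US gal.
0.8665625 − 3.068633 ≈ -2.202 US gal.

-2.202 US gallons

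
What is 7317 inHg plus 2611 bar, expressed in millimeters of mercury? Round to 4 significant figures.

2.144 × 10^6 mmHg

7317 inHg = 185852 mmHg and 2611 bar = 1.95841 × 10^6 mmHg.
185852 + 1.95841 × 10^6 ≈ 2.144 × 10^6 mmHg.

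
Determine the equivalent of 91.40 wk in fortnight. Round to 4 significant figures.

45.70 fortnight

1 week = 0.500000 fortnights.
91.40 × 0.500000 ≈ 45.70 fortnight.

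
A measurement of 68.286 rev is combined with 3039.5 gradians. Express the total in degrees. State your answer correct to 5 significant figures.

68.286 rev = 24583.0 ° and 3039.5 grad = 2735.55 °.
24583.0 + 2735.55 ≈ 27319 °.

27319 degrees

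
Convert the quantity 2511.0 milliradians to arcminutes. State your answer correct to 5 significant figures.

8632.2 arcmin

1 milliradian = 3.43775 arcmin.
Thus 2511.0 × 3.43775 ≈ 8632.2 arcmin.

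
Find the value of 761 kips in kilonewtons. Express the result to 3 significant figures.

3390 kilonewtons

1 kip = 4.44822 kilonewtons.
761 × 4.44822 ≈ 3390 kN.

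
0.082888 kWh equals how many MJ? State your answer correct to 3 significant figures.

0.298 MJ

1 kWh = 3.60000 MJ.
Then 0.082888 × 3.60000 ≈ 0.298 MJ.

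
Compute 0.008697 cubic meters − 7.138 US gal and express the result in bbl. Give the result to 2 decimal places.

-0.12 bbl

0.008697 m³ = 0.0547025 bbl and 7.138 US gal = 0.169952 bbl.
0.0547025 − 0.169952 ≈ -0.12 bbl.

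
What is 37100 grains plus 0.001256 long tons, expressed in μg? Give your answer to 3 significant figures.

3.68e+9 micrograms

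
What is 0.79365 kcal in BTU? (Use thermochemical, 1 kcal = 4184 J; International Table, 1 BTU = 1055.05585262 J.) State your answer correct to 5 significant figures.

1 kilocalorie = 3.96567 British thermal units.
So 0.79365 × 3.96567 ≈ 3.1474 BTU.

3.1474 British thermal units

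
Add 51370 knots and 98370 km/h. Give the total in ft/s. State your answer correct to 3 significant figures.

176000 feet per second

51370 kn = 86702.8 ft/s and 98370 km/h = 89649.0 ft/s.
86702.8 + 89649.0 ≈ 176000 ft/s.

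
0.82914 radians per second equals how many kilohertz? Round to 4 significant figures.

0.0001320 kHz

1 rad/s = 0.000159155 kHz.
So 0.82914 × 0.000159155 ≈ 0.0001320 kHz.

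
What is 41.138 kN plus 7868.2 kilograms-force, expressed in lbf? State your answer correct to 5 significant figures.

26595 lbf

41.138 kN = 9248.19 lbf and 7868.2 kgf = 17346.4 lbf.
9248.19 + 17346.4 ≈ 26595 lbf.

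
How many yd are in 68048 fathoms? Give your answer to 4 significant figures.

1 fathom = 2.00000 yd.
So 68048 × 2.00000 ≈ 136100 yd.

136100 yards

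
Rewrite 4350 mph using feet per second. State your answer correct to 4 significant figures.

1 mile per hour = 1.46667 ft/s.
So 4350 × 1.46667 ≈ 6380 ft/s.

6380 ft/s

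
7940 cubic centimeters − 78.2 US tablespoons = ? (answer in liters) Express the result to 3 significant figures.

6.78 liters

7940 cm³ = 7.94000 L and 78.2 US tbsp = 1.15633 L.
7.94000 − 1.15633 ≈ 6.78 L.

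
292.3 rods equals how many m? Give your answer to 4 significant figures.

1 rod = 5.02920 m.
So 292.3 × 5.02920 ≈ 1470 m.

1470 meters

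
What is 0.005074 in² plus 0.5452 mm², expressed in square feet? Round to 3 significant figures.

4.11e-5 ft²

0.005074 in² = 3.52361e-5 ft² and 0.5452 mm² = 5.86848e-6 ft².
3.52361e-5 + 5.86848e-6 ≈ 4.11e-5 ft².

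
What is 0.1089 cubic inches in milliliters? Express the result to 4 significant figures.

1.785 milliliters

1 in³ = 16.3871 milliliters.
So 0.1089 × 16.3871 ≈ 1.785 mL.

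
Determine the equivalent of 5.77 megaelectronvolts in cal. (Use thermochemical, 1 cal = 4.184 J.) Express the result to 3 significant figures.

1 megaelectronvolt = 3.82929 × 10^-14 cal.
Then 5.77 × 3.82929 × 10^-14 ≈ 2.21 × 10^-13 cal.

2.21 × 10^-13 calories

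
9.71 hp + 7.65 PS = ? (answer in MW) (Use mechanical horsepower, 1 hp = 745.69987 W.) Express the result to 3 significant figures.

0.0129 megawatts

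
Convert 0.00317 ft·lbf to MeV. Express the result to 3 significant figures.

1 foot-pound = 8.46235e+12 MeV.
0.00317 × 8.46235e+12 ≈ 2.68e+10 MeV.

2.68e+10 MeV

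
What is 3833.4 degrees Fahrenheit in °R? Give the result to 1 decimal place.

°R = °F + 459.67.
Applying the formula gives 4293.1 °R.

4293.1 °R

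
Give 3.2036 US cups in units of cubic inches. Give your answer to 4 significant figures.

46.25 cubic inches

1 US cup = 14.4375 cubic inches.
Thus 3.2036 × 14.4375 ≈ 46.25 in³.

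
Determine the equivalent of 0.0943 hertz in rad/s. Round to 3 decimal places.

0.593 rad/s

1 Hz = 6.28319 radians per second.
Then 0.0943 × 6.28319 ≈ 0.593 rad/s.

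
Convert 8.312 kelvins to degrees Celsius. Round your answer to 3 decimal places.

-264.838 °C

K = °C + 273.15.
Applying the formula gives -264.838 °C.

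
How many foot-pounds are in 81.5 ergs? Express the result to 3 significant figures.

6.01e-6 ft·lbf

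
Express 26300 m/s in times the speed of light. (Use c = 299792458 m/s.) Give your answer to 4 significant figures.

1 m/s = 3.33564 × 10^-9 times the speed of light.
Thus 26300 × 3.33564 × 10^-9 ≈ 8.773 × 10^-5 c.

8.773 × 10^-5 times the speed of light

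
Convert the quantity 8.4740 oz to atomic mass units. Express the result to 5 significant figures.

1 oz = 1.70725e+25 u.
Thus 8.4740 × 1.70725e+25 ≈ 1.4467e+26 u.

1.4467e+26 atomic mass units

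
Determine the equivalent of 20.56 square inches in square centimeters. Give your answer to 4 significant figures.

132.6 cm²

1 in² = 6.45160 cm².
Then 20.56 × 6.45160 ≈ 132.6 cm².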